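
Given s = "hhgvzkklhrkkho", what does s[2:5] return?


Input string: 'hhgvzkklhrkkho'
Operation: slice [2:5]
Extract characters: s[2]='g', s[3]='v', s[4]='z'
Result: gvz


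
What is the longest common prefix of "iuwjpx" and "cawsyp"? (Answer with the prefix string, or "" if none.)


String 1: 'iuwjpx'
String 2: 'cawsyp'
Compare position by position:
pos 0: 'i' vs 'c' differ -> stop
Longest common prefix: "" (length 0)


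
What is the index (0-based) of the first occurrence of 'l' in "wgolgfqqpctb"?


Input string: 'wgolgfqqpctb'
Target: 'l'
Scanning left to right: s[0]='w', s[1]='g', s[2]='o', s[3]='l'
First match at index: 3


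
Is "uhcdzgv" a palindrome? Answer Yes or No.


Input string: 'uhcdzgv'
Reversed: 'vgzdchu'
Compare pairs: s[0]='u' vs s[6]='v' (mismatch), s[1]='h' vs s[5]='g' (mismatch), s[2]='c' vs s[4]='z' (mismatch)
Palindrome: No


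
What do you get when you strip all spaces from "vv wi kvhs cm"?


Input string: 'vv wi kvhs cm'
Operation: remove all spaces
Words: 'vv', 'wi', 'kvhs', 'cm'
Join without spaces: vvwikvhscm


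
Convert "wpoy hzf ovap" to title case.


Input string: 'wpoy hzf ovap'
Operation: capitalize first letter of each word
Word transformations: 'wpoy'->'Wpoy', 'hzf'->'Hzf', 'ovap'->'Ovap'
Result: Wpoy Hzf Ovap


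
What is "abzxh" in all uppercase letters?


Input string: 'abzxh'
Operation: convert each letter to uppercase
Mapping: 'a'->'A', 'b'->'B', 'z'->'Z', 'x'->'X', 'h'->'H'
Result: ABZXH


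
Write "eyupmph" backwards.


Input string: 'eyupmph'
Operation: reverse character order
Original order: 'e' -> 'y' -> 'u' -> 'p' -> 'm' -> 'p' -> 'h'
Reversed order: 'h' -> 'p' -> 'm' -> 'p' -> 'u' -> 'y' -> 'e'
Result: hpmpuye


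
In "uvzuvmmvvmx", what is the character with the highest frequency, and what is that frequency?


Input: 'uvzuvmmvvmx'
Operation: tally each character
Counts: 'm':3, 'u':2, 'v':4, 'x':1, 'z':1
Maximum: 'v' appears 4 times


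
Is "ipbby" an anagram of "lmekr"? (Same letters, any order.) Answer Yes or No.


String 1: 'lmekr' -> sorted: 'eklmr'
String 2: 'ipbby' -> sorted: 'bbipy'
Compare sorted forms: 'eklmr' != 'bbipy'
Anagram: No


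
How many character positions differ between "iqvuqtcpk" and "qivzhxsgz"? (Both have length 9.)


String 1: 'iqvuqtcpk'
String 2: 'qivzhxsgz'
Compare each position: pos 0: 'i'!='q', pos 1: 'q'!='i', pos 2: 'v'=='v', pos 3: 'u'!='z', pos 4: 'q'!='h', pos 5: 't'!='x', pos 6: 'c'!='s', pos 7: 'p'!='g', pos 8: 'k'!='z'
Differing positions: 8
Hamming distance: 8


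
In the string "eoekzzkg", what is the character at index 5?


Input string: 'eoekzzkg'
Operation: get character at index 5
Index mapping: s[0]='e', s[1]='o', s[2]='e', s[3]='k', s[4]='z', s[5]='z'
Result: 'z'


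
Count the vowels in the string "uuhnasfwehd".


Input string: 'uuhnasfwehd'
Operation: count vowels (a, e, i, o, u)
Scan: s[0]='u' (vowel), s[1]='u' (vowel), s[2]='h', s[3]='n', s[4]='a' (vowel), s[5]='s', s[6]='f', s[7]='w', s[8]='e' (vowel), s[9]='h', s[10]='d'
Vowels found: 4
Result: 4


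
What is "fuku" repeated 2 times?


Input string: 'fuku'
Operation: repeat 2 times
Concatenation: 'fuku' + 'fuku'
Result: fukufuku


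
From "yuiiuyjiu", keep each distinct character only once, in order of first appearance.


Input: 'yuiiuyjiu'
Operation: keep first occurrence of each character
Scan: s[0]='y' new -> keep; s[1]='u' new -> keep; s[2]='i' new -> keep; s[3]='i' seen -> skip; s[4]='u' seen -> skip; s[5]='y' seen -> skip; s[6]='j' new -> keep; s[7]='i' seen -> skip; s[8]='u' seen -> skip
Result: yuij


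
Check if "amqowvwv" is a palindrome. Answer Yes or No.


Input string: 'amqowvwv'
Reversed: 'vwvwoqma'
Compare pairs: s[0]='a' vs s[7]='v' (mismatch), s[1]='m' vs s[6]='w' (mismatch), s[2]='q' vs s[5]='v' (mismatch), s[3]='o' vs s[4]='w' (mismatch)
Palindrome: No


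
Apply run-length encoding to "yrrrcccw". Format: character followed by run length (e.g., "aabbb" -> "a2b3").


Input: 'yrrrcccw'
Operation: identify consecutive runs
Runs: 'y' -> y1, 'rrr' -> r3, 'ccc' -> c3, 'w' -> w1
Encoded: y1r3c3w1


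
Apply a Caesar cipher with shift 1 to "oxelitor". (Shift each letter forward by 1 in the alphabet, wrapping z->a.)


Input: 'oxelitor', shift = 1
Operation: for each letter, (position + 1) mod 26
Mapping: 'o'(14+1=15)->'p', 'x'(23+1=24)->'y', 'e'(4+1=5)->'f', 'l'(11+1=12)->'m', 'i'(8+1=9)->'j', 't'(19+1=20)->'u', 'o'(14+1=15)->'p', 'r'(17+1=18)->'s'
Result: pyfmjups


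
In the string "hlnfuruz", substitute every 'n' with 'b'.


Input string: 'hlnfuruz'
Operation: replace 'n' with 'b'
Positions of 'n': 2
After replacement: hlbfuruz


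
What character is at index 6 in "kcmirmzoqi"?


Input string: 'kcmirmzoqi'
Operation: get character at index 6
Index mapping: s[0]='k', s[1]='c', s[2]='m', s[3]='i', s[4]='r', s[5]='m', s[6]='z'
Result: 'z'


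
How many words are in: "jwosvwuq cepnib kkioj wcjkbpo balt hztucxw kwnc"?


Input string: 'jwosvwuq cepnib kkioj wcjkbpo balt hztucxw kwnc'
Operation: split by spaces
Words found: 'jwosvwuq', 'cepnib', 'kkioj', 'wcjkbpo', 'balt', 'hztucxw', 'kwnc'
Word count: 7


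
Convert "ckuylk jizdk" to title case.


Input string: 'ckuylk jizdk'
Operation: capitalize first letter of each word
Word transformations: 'ckuylk'->'Ckuylk', 'jizdk'->'Jizdk'
Result: Ckuylk Jizdk


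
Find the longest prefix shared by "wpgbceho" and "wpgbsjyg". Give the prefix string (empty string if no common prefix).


String 1: 'wpgbceho'
String 2: 'wpgbsjyg'
Compare position by position:
pos 0: 'w' vs 'w' match
pos 1: 'p' vs 'p' match
pos 2: 'g' vs 'g' match
pos 3: 'b' vs 'b' match
pos 4: 'c' vs 's' differ -> stop
Longest common prefix: "wpgb" (length 4)


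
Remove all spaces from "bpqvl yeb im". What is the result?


Input string: 'bpqvl yeb im'
Operation: remove all spaces
Words: 'bpqvl', 'yeb', 'im'
Join without spaces: bpqvlyebim


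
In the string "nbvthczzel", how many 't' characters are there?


Input string: 'nbvthczzel'
Target character: 't'
Scan each position: s[3]='t'
Matches found at indices: 3
Total: 1


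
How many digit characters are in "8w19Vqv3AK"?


Input string: '8w19Vqv3AK'
Operation: count digit characters (0-9)
Scan: '8'(digit), 'w', '1'(digit), '9'(digit), 'V', 'q', 'v', '3'(digit), 'A', 'K'
Digits found: 4
Result: 4


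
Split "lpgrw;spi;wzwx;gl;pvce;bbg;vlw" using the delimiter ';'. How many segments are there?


Input string: 'lpgrw;spi;wzwx;gl;pvce;bbg;vlw'
Delimiter: ';'
Split result: 'lpgrw', 'spi', 'wzwx', 'gl', 'pvce', 'bbg', 'vlw'
Number of parts: 7


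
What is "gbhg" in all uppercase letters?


Input string: 'gbhg'
Operation: convert each letter to uppercase
Mapping: 'g'->'G', 'b'->'B', 'h'->'H', 'g'->'G'
Result: GBHG


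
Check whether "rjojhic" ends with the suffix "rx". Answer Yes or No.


Input string: 'rjojhic'
Suffix to check: 'rx'
Last 2 characters of input: 'ic'
Match: False
Result: No


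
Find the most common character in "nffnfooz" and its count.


Input: 'nffnfooz'
Operation: tally each character
Counts: 'f':3, 'n':2, 'o':2, 'z':1
Maximum: 'f' appears 3 times


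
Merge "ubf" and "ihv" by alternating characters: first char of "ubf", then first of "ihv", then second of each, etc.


String 1: 'ubf'
String 2: 'ihv'
Operation: alternate characters
Pairs: 'u'+'i', 'b'+'h', 'f'+'v'
Result: uibhfv


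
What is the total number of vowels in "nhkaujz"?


Input string: 'nhkaujz'
Operation: count vowels (a, e, i, o, u)
Scan: s[0]='n', s[1]='h', s[2]='k', s[3]='a' (vowel), s[4]='u' (vowel), s[5]='j', s[6]='z'
Vowels found: 2
Result: 2


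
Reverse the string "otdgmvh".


Input string: 'otdgmvh'
Operation: reverse character order
Original order: 'o' -> 't' -> 'd' -> 'g' -> 'm' -> 'v' -> 'h'
Reversed order: 'h' -> 'v' -> 'm' -> 'g' -> 'd' -> 't' -> 'o'
Result: hvmgdto


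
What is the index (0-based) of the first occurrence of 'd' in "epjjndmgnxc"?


Input string: 'epjjndmgnxc'
Target: 'd'
Scanning left to right: s[0]='e', s[1]='p', s[2]='j', s[3]='j', s[4]='n', s[5]='d'
First match at index: 5


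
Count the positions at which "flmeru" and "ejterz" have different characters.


String 1: 'flmeru'
String 2: 'ejterz'
Compare each position: pos 0: 'f'!='e', pos 1: 'l'!='j', pos 2: 'm'!='t', pos 3: 'e'=='e', pos 4: 'r'=='r', pos 5: 'u'!='z'
Differing positions: 4
Hamming distance: 4


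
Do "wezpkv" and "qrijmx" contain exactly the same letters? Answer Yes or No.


String 1: 'wezpkv' -> sorted: 'ekpvwz'
String 2: 'qrijmx' -> sorted: 'ijmqrx'
Compare sorted forms: 'ekpvwz' != 'ijmqrx'
Anagram: No


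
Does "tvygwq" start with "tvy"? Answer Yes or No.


Input string: 'tvygwq'
Prefix to check: 'tvy'
First 3 characters of input: 'tvy'
Match: True
Result: Yes


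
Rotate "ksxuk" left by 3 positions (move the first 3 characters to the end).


Input: 'ksxuk', shift = 3
Operation: split at index 3 and swap parts
Front part s[0:3] = 'ksx'
Back part s[3:] = 'uk'
Rotated = back + front = 'uk' + 'ksx'
Result: ukksx


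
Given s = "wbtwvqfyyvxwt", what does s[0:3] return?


Input string: 'wbtwvqfyyvxwt'
Operation: slice [0:3]
Extract characters: s[0]='w', s[1]='b', s[2]='t'
Result: wbt


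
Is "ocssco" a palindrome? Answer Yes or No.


Input string: 'ocssco'
Reversed: 'ocssco'
Compare pairs: s[0]='o' vs s[5]='o' (match), s[1]='c' vs s[4]='c' (match), s[2]='s' vs s[3]='s' (match)
Palindrome: Yes


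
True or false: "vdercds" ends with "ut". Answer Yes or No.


Input string: 'vdercds'
Suffix to check: 'ut'
Last 2 characters of input: 'ds'
Match: False
Result: No


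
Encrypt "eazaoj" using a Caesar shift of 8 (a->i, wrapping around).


Input: 'eazaoj', shift = 8
Operation: for each letter, (position + 8) mod 26
Mapping: 'e'(4+8=12)->'m', 'a'(0+8=8)->'i', 'z'(25+8=33, 33 mod 26=7)->'h', 'a'(0+8=8)->'i', 'o'(14+8=22)->'w', 'j'(9+8=17)->'r'
Result: mihiwr


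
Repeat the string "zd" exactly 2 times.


Input string: 'zd'
Operation: repeat 2 times
Concatenation: 'zd' + 'zd'
Result: zdzd


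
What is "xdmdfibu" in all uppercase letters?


Input string: 'xdmdfibu'
Operation: convert each letter to uppercase
Mapping: 'x'->'X', 'd'->'D', 'm'->'M', 'd'->'D', 'f'->'F', 'i'->'I', 'b'->'B', 'u'->'U'
Result: XDMDFIBU


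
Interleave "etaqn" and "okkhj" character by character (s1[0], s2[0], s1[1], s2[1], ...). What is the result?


String 1: 'etaqn'
String 2: 'okkhj'
Operation: alternate characters
Pairs: 'e'+'o', 't'+'k', 'a'+'k', 'q'+'h', 'n'+'j'
Result: eotkakqhnj


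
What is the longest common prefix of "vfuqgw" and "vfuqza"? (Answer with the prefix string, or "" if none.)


String 1: 'vfuqgw'
String 2: 'vfuqza'
Compare position by position:
pos 0: 'v' vs 'v' match
pos 1: 'f' vs 'f' match
pos 2: 'u' vs 'u' match
pos 3: 'q' vs 'q' match
pos 4: 'g' vs 'z' differ -> stop
Longest common prefix: "vfuq" (length 4)


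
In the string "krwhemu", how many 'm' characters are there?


Input string: 'krwhemu'
Target character: 'm'
Scan each position: s[5]='m'
Matches found at indices: 5
Total: 1


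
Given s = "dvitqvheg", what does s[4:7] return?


Input string: 'dvitqvheg'
Operation: slice [4:7]
Extract characters: s[4]='q', s[5]='v', s[6]='h'
Result: qvh


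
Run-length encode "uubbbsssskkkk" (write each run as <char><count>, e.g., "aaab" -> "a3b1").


Input: 'uubbbsssskkkk'
Operation: identify consecutive runs
Runs: 'uu' -> u2, 'bbb' -> b3, 'ssss' -> s4, 'kkkk' -> k4
Encoded: u2b3s4k4


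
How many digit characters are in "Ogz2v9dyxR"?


Input string: 'Ogz2v9dyxR'
Operation: count digit characters (0-9)
Scan: 'O', 'g', 'z', '2'(digit), 'v', '9'(digit), 'd', 'y', 'x', 'R'
Digits found: 2
Result: 2


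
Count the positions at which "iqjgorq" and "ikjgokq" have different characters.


String 1: 'iqjgorq'
String 2: 'ikjgokq'
Compare each position: pos 0: 'i'=='i', pos 1: 'q'!='k', pos 2: 'j'=='j', pos 3: 'g'=='g', pos 4: 'o'=='o', pos 5: 'r'!='k', pos 6: 'q'=='q'
Differing positions: 2
Hamming distance: 2


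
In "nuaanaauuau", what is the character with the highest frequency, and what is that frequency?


Input: 'nuaanaauuau'
Operation: tally each character
Counts: 'a':5, 'n':2, 'u':4
Maximum: 'a' appears 5 times


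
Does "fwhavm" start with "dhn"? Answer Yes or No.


Input string: 'fwhavm'
Prefix to check: 'dhn'
First 3 characters of input: 'fwh'
Match: False
Result: No


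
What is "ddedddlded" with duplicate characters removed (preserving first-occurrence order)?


Input: 'ddedddlded'
Operation: keep first occurrence of each character
Scan: s[0]='d' new -> keep; s[1]='d' seen -> skip; s[2]='e' new -> keep; s[3]='d' seen -> skip; s[4]='d' seen -> skip; s[5]='d' seen -> skip; s[6]='l' new -> keep; s[7]='d' seen -> skip; s[8]='e' seen -> skip; s[9]='d' seen -> skip
Result: del


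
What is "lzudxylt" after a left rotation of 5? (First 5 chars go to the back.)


Input: 'lzudxylt', shift = 5
Operation: split at index 5 and swap parts
Front part s[0:5] = 'lzudx'
Back part s[5:] = 'ylt'
Rotated = back + front = 'ylt' + 'lzudx'
Result: yltlzudx


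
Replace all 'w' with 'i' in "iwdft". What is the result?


Input string: 'iwdft'
Operation: replace 'w' with 'i'
Positions of 'w': 1
After replacement: iidft


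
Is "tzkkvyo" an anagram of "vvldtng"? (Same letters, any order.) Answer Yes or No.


String 1: 'vvldtng' -> sorted: 'dglntvv'
String 2: 'tzkkvyo' -> sorted: 'kkotvyz'
Compare sorted forms: 'dglntvv' != 'kkotvyz'
Anagram: No


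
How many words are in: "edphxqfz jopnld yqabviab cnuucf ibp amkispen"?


Input string: 'edphxqfz jopnld yqabviab cnuucf ibp amkispen'
Operation: split by spaces
Words found: 'edphxqfz', 'jopnld', 'yqabviab', 'cnuucf', 'ibp', 'amkispen'
Word count: 6


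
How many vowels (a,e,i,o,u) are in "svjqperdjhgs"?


Input string: 'svjqperdjhgs'
Operation: count vowels (a, e, i, o, u)
Scan: s[0]='s', s[1]='v', s[2]='j', s[3]='q', s[4]='p', s[5]='e' (vowel), s[6]='r', s[7]='d', s[8]='j', s[9]='h', s[10]='g', s[11]='s'
Vowels found: 1
Result: 1


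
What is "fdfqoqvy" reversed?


Input string: 'fdfqoqvy'
Operation: reverse character order
Original order: 'f' -> 'd' -> 'f' -> 'q' -> 'o' -> 'q' -> 'v' -> 'y'
Reversed order: 'y' -> 'v' -> 'q' -> 'o' -> 'q' -> 'f' -> 'd' -> 'f'
Result: yvqoqfdf


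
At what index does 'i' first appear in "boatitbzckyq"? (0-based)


Input string: 'boatitbzckyq'
Target: 'i'
Scanning left to right: s[0]='b', s[1]='o', s[2]='a', s[3]='t', s[4]='i'
First match at index: 4


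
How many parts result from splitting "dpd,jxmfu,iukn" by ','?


Input string: 'dpd,jxmfu,iukn'
Delimiter: ','
Split result: 'dpd', 'jxmfu', 'iukn'
Number of parts: 3


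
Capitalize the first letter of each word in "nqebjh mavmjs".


Input string: 'nqebjh mavmjs'
Operation: capitalize first letter of each word
Word transformations: 'nqebjh'->'Nqebjh', 'mavmjs'->'Mavmjs'
Result: Nqebjh Mavmjs


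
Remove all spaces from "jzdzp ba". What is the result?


Input string: 'jzdzp ba'
Operation: remove all spaces
Words: 'jzdzp', 'ba'
Join without spaces: jzdzpba


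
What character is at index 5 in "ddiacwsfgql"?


Input string: 'ddiacwsfgql'
Operation: get character at index 5
Index mapping: s[0]='d', s[1]='d', s[2]='i', s[3]='a', s[4]='c', s[5]='w'
Result: 'w'


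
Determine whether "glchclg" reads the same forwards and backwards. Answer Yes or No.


Input string: 'glchclg'
Reversed: 'glchclg'
Compare pairs: s[0]='g' vs s[6]='g' (match), s[1]='l' vs s[5]='l' (match), s[2]='c' vs s[4]='c' (match)
Palindrome: Yes


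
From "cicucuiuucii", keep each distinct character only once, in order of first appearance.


Input: 'cicucuiuucii'
Operation: keep first occurrence of each character
Scan: s[0]='c' new -> keep; s[1]='i' new -> keep; s[2]='c' seen -> skip; s[3]='u' new -> keep; s[4]='c' seen -> skip; s[5]='u' seen -> skip; s[6]='i' seen -> skip; s[7]='u' seen -> skip; s[8]='u' seen -> skip; s[9]='c' seen -> skip; s[10]='i' seen -> skip; s[11]='i' seen -> skip
Result: ciu


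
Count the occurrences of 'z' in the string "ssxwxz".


Input string: 'ssxwxz'
Target character: 'z'
Scan each position: s[5]='z'
Matches found at indices: 5
Total: 1


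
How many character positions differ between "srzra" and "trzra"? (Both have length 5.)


String 1: 'srzra'
String 2: 'trzra'
Compare each position: pos 0: 's'!='t', pos 1: 'r'=='r', pos 2: 'z'=='z', pos 3: 'r'=='r', pos 4: 'a'=='a'
Differing positions: 1
Hamming distance: 1


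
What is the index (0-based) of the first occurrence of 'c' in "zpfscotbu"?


Input string: 'zpfscotbu'
Target: 'c'
Scanning left to right: s[0]='z', s[1]='p', s[2]='f', s[3]='s', s[4]='c'
First match at index: 4


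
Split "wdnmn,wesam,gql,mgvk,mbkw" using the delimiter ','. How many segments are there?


Input string: 'wdnmn,wesam,gql,mgvk,mbkw'
Delimiter: ','
Split result: 'wdnmn', 'wesam', 'gql', 'mgvk', 'mbkw'
Number of parts: 5


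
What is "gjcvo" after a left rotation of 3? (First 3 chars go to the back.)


Input: 'gjcvo', shift = 3
Operation: split at index 3 and swap parts
Front part s[0:3] = 'gjc'
Back part s[3:] = 'vo'
Rotated = back + front = 'vo' + 'gjc'
Result: vogjc


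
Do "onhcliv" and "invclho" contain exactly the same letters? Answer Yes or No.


String 1: 'onhcliv' -> sorted: 'chilnov'
String 2: 'invclho' -> sorted: 'chilnov'
Compare sorted forms: 'chilnov' == 'chilnov'
Anagram: Yes


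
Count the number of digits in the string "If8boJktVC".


Input string: 'If8boJktVC'
Operation: count digit characters (0-9)
Scan: 'I', 'f', '8'(digit), 'b', 'o', 'J', 'k', 't', 'V', 'C'
Digits found: 1
Result: 1


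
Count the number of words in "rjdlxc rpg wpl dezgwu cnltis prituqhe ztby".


Input string: 'rjdlxc rpg wpl dezgwu cnltis prituqhe ztby'
Operation: split by spaces
Words found: 'rjdlxc', 'rpg', 'wpl', 'dezgwu', 'cnltis', 'prituqhe', 'ztby'
Word count: 7


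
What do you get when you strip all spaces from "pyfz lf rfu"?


Input string: 'pyfz lf rfu'
Operation: remove all spaces
Words: 'pyfz', 'lf', 'rfu'
Join without spaces: pyfzlfrfu


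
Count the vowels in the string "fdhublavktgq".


Input string: 'fdhublavktgq'
Operation: count vowels (a, e, i, o, u)
Scan: s[0]='f', s[1]='d', s[2]='h', s[3]='u' (vowel), s[4]='b', s[5]='l', s[6]='a' (vowel), s[7]='v', s[8]='k', s[9]='t', s[10]='g', s[11]='q'
Vowels found: 2
Result: 2


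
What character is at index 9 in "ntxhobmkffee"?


Input string: 'ntxhobmkffee'
Operation: get character at index 9
Index mapping: s[0]='n', s[1]='t', s[2]='x', s[3]='h', s[4]='o', s[5]='b', s[6]='m', s[7]='k', s[8]='f', s[9]='f'
Result: 'f'


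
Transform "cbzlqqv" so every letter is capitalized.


Input string: 'cbzlqqv'
Operation: convert each letter to uppercase
Mapping: 'c'->'C', 'b'->'B', 'z'->'Z', 'l'->'L', 'q'->'Q', 'q'->'Q', 'v'->'V'
Result: CBZLQQV


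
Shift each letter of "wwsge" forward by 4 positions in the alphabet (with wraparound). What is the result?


Input: 'wwsge', shift = 4
Operation: for each letter, (position + 4) mod 26
Mapping: 'w'(22+4=26, 26 mod 26=0)->'a', 'w'(22+4=26, 26 mod 26=0)->'a', 's'(18+4=22)->'w', 'g'(6+4=10)->'k', 'e'(4+4=8)->'i'
Result: aawki


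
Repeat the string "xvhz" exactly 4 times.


Input string: 'xvhz'
Operation: repeat 4 times
Concatenation: 'xvhz' + 'xvhz' + 'xvhz' + 'xvhz'
Result: xvhzxvhzxvhzxvhz


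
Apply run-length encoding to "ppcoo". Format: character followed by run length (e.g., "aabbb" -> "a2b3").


Input: 'ppcoo'
Operation: identify consecutive runs
Runs: 'pp' -> p2, 'c' -> c1, 'oo' -> o2
Encoded: p2c1o2


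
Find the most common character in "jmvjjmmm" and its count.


Input: 'jmvjjmmm'
Operation: tally each character
Counts: 'j':3, 'm':4, 'v':1
Maximum: 'm' appears 4 times


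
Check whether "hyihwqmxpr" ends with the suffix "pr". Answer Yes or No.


Input string: 'hyihwqmxpr'
Suffix to check: 'pr'
Last 2 characters of input: 'pr'
Match: True
Result: Yes


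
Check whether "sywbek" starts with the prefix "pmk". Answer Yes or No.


Input string: 'sywbek'
Prefix to check: 'pmk'
First 3 characters of input: 'syw'
Match: False
Result: No


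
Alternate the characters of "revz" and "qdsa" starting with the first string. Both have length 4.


String 1: 'revz'
String 2: 'qdsa'
Operation: alternate characters
Pairs: 'r'+'q', 'e'+'d', 'v'+'s', 'z'+'a'
Result: rqedvsza


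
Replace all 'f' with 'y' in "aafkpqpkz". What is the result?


Input string: 'aafkpqpkz'
Operation: replace 'f' with 'y'
Positions of 'f': 2
After replacement: aaykpqpkz


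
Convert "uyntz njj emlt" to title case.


Input string: 'uyntz njj emlt'
Operation: capitalize first letter of each word
Word transformations: 'uyntz'->'Uyntz', 'njj'->'Njj', 'emlt'->'Emlt'
Result: Uyntz Njj Emlt


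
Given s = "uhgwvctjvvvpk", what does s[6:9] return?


Input string: 'uhgwvctjvvvpk'
Operation: slice [6:9]
Extract characters: s[6]='t', s[7]='j', s[8]='v'
Result: tjv


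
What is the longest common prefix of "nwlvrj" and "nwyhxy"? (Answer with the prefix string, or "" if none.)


String 1: 'nwlvrj'
String 2: 'nwyhxy'
Compare position by position:
pos 0: 'n' vs 'n' match
pos 1: 'w' vs 'w' match
pos 2: 'l' vs 'y' differ -> stop
Longest common prefix: "nw" (length 2)


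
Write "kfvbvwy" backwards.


Input string: 'kfvbvwy'
Operation: reverse character order
Original order: 'k' -> 'f' -> 'v' -> 'b' -> 'v' -> 'w' -> 'y'
Reversed order: 'y' -> 'w' -> 'v' -> 'b' -> 'v' -> 'f' -> 'k'
Result: ywvbvfk


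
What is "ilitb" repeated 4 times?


Input string: 'ilitb'
Operation: repeat 4 times
Concatenation: 'ilitb' + 'ilitb' + 'ilitb' + 'ilitb'
Result: ilitbilitbilitbilitb


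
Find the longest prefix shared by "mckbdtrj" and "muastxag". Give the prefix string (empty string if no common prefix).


String 1: 'mckbdtrj'
String 2: 'muastxag'
Compare position by position:
pos 0: 'm' vs 'm' match
pos 1: 'c' vs 'u' differ -> stop
Longest common prefix: "m" (length 1)


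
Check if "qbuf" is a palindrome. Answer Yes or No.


Input string: 'qbuf'
Reversed: 'fubq'
Compare pairs: s[0]='q' vs s[3]='f' (mismatch), s[1]='b' vs s[2]='u' (mismatch)
Palindrome: No


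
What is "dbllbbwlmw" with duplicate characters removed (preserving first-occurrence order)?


Input: 'dbllbbwlmw'
Operation: keep first occurrence of each character
Scan: s[0]='d' new -> keep; s[1]='b' new -> keep; s[2]='l' new -> keep; s[3]='l' seen -> skip; s[4]='b' seen -> skip; s[5]='b' seen -> skip; s[6]='w' new -> keep; s[7]='l' seen -> skip; s[8]='m' new -> keep; s[9]='w' seen -> skip
Result: dblwm


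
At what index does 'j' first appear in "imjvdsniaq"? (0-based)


Input string: 'imjvdsniaq'
Target: 'j'
Scanning left to right: s[0]='i', s[1]='m', s[2]='j'
First match at index: 2


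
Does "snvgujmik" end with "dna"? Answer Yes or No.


Input string: 'snvgujmik'
Suffix to check: 'dna'
Last 3 characters of input: 'mik'
Match: False
Result: No


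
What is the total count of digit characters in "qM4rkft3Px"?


Input string: 'qM4rkft3Px'
Operation: count digit characters (0-9)
Scan: 'q', 'M', '4'(digit), 'r', 'k', 'f', 't', '3'(digit), 'P', 'x'
Digits found: 2
Result: 2


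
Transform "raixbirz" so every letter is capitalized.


Input string: 'raixbirz'
Operation: convert each letter to uppercase
Mapping: 'r'->'R', 'a'->'A', 'i'->'I', 'x'->'X', 'b'->'B', 'i'->'I', 'r'->'R', 'z'->'Z'
Result: RAIXBIRZ


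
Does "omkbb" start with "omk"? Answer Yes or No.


Input string: 'omkbb'
Prefix to check: 'omk'
First 3 characters of input: 'omk'
Match: True
Result: Yes


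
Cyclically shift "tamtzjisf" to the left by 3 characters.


Input: 'tamtzjisf', shift = 3
Operation: split at index 3 and swap parts
Front part s[0:3] = 'tam'
Back part s[3:] = 'tzjisf'
Rotated = back + front = 'tzjisf' + 'tam'
Result: tzjisftam


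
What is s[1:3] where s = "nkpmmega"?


Input string: 'nkpmmega'
Operation: slice [1:3]
Extract characters: s[1]='k', s[2]='p'
Result: kp


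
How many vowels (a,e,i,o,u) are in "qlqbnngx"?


Input string: 'qlqbnngx'
Operation: count vowels (a, e, i, o, u)
Scan: s[0]='q', s[1]='l', s[2]='q', s[3]='b', s[4]='n', s[5]='n', s[6]='g', s[7]='x'
Vowels found: 0
Result: 0


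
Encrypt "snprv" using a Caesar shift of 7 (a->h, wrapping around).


Input: 'snprv', shift = 7
Operation: for each letter, (position + 7) mod 26
Mapping: 's'(18+7=25)->'z', 'n'(13+7=20)->'u', 'p'(15+7=22)->'w', 'r'(17+7=24)->'y', 'v'(21+7=28, 28 mod 26=2)->'c'
Result: zuwyc


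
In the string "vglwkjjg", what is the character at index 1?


Input string: 'vglwkjjg'
Operation: get character at index 1
Index mapping: s[0]='v', s[1]='g'
Result: 'g'


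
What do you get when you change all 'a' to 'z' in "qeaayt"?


Input string: 'qeaayt'
Operation: replace 'a' with 'z'
Positions of 'a': 2, 3
After replacement: qezzyt


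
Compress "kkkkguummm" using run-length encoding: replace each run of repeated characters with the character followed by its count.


Input: 'kkkkguummm'
Operation: identify consecutive runs
Runs: 'kkkk' -> k4, 'g' -> g1, 'uu' -> u2, 'mmm' -> m3
Encoded: k4g1u2m3


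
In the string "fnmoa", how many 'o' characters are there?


Input string: 'fnmoa'
Target character: 'o'
Scan each position: s[3]='o'
Matches found at indices: 3
Total: 1


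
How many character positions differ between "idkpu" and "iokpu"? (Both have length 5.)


String 1: 'idkpu'
String 2: 'iokpu'
Compare each position: pos 0: 'i'=='i', pos 1: 'd'!='o', pos 2: 'k'=='k', pos 3: 'p'=='p', pos 4: 'u'=='u'
Differing positions: 1
Hamming distance: 1


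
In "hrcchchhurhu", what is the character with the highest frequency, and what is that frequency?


Input: 'hrcchchhurhu'
Operation: tally each character
Counts: 'c':3, 'h':5, 'r':2, 'u':2
Maximum: 'h' appears 5 times


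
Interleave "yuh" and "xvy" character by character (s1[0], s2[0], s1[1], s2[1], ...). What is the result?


String 1: 'yuh'
String 2: 'xvy'
Operation: alternate characters
Pairs: 'y'+'x', 'u'+'v', 'h'+'y'
Result: yxuvhy


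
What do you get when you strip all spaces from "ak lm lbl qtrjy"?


Input string: 'ak lm lbl qtrjy'
Operation: remove all spaces
Words: 'ak', 'lm', 'lbl', 'qtrjy'
Join without spaces: aklmlblqtrjy


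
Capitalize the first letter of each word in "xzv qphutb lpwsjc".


Input string: 'xzv qphutb lpwsjc'
Operation: capitalize first letter of each word
Word transformations: 'xzv'->'Xzv', 'qphutb'->'Qphutb', 'lpwsjc'->'Lpwsjc'
Result: Xzv Qphutb Lpwsjc


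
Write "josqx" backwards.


Input string: 'josqx'
Operation: reverse character order
Original order: 'j' -> 'o' -> 's' -> 'q' -> 'x'
Reversed order: 'x' -> 'q' -> 's' -> 'o' -> 'j'
Result: xqsoj


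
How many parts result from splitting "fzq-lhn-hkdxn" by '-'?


Input string: 'fzq-lhn-hkdxn'
Delimiter: '-'
Split result: 'fzq', 'lhn', 'hkdxn'
Number of parts: 3


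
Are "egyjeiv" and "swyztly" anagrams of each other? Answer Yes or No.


String 1: 'egyjeiv' -> sorted: 'eegijvy'
String 2: 'swyztly' -> sorted: 'lstwyyz'
Compare sorted forms: 'eegijvy' != 'lstwyyz'
Anagram: No


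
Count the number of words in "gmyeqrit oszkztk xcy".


Input string: 'gmyeqrit oszkztk xcy'
Operation: split by spaces
Words found: 'gmyeqrit', 'oszkztk', 'xcy'
Word count: 3


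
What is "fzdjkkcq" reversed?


Input string: 'fzdjkkcq'
Operation: reverse character order
Original order: 'f' -> 'z' -> 'd' -> 'j' -> 'k' -> 'k' -> 'c' -> 'q'
Reversed order: 'q' -> 'c' -> 'k' -> 'k' -> 'j' -> 'd' -> 'z' -> 'f'
Result: qckkjdzf


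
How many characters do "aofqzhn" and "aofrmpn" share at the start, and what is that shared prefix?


String 1: 'aofqzhn'
String 2: 'aofrmpn'
Compare position by position:
pos 0: 'a' vs 'a' match
pos 1: 'o' vs 'o' match
pos 2: 'f' vs 'f' match
pos 3: 'q' vs 'r' differ -> stop
Longest common prefix: "aof" (length 3)


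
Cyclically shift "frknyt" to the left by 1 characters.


Input: 'frknyt', shift = 1
Operation: split at index 1 and swap parts
Front part s[0:1] = 'f'
Back part s[1:] = 'rknyt'
Rotated = back + front = 'rknyt' + 'f'
Result: rknytf


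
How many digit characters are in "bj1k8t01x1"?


Input string: 'bj1k8t01x1'
Operation: count digit characters (0-9)
Scan: 'b', 'j', '1'(digit), 'k', '8'(digit), 't', '0'(digit), '1'(digit), 'x', '1'(digit)
Digits found: 5
Result: 5


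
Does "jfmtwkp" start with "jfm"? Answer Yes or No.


Input string: 'jfmtwkp'
Prefix to check: 'jfm'
First 3 characters of input: 'jfm'
Match: True
Result: Yes


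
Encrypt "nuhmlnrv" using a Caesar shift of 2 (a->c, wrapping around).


Input: 'nuhmlnrv', shift = 2
Operation: for each letter, (position + 2) mod 26
Mapping: 'n'(13+2=15)->'p', 'u'(20+2=22)->'w', 'h'(7+2=9)->'j', 'm'(12+2=14)->'o', 'l'(11+2=13)->'n', 'n'(13+2=15)->'p', 'r'(17+2=19)->'t', 'v'(21+2=23)->'x'
Result: pwjonptx


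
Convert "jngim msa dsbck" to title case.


Input string: 'jngim msa dsbck'
Operation: capitalize first letter of each word
Word transformations: 'jngim'->'Jngim', 'msa'->'Msa', 'dsbck'->'Dsbck'
Result: Jngim Msa Dsbck


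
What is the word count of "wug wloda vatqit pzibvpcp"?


Input string: 'wug wloda vatqit pzibvpcp'
Operation: split by spaces
Words found: 'wug', 'wloda', 'vatqit', 'pzibvpcp'
Word count: 4


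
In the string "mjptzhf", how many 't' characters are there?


Input string: 'mjptzhf'
Target character: 't'
Scan each position: s[3]='t'
Matches found at indices: 3
Total: 1


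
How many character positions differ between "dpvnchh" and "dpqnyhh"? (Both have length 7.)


String 1: 'dpvnchh'
String 2: 'dpqnyhh'
Compare each position: pos 0: 'd'=='d', pos 1: 'p'=='p', pos 2: 'v'!='q', pos 3: 'n'=='n', pos 4: 'c'!='y', pos 5: 'h'=='h', pos 6: 'h'=='h'
Differing positions: 2
Hamming distance: 2


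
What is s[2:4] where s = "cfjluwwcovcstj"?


Input string: 'cfjluwwcovcstj'
Operation: slice [2:4]
Extract characters: s[2]='j', s[3]='l'
Result: jl


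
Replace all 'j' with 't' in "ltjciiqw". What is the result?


Input string: 'ltjciiqw'
Operation: replace 'j' with 't'
Positions of 'j': 2
After replacement: lttciiqw


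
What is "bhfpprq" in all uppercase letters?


Input string: 'bhfpprq'
Operation: convert each letter to uppercase
Mapping: 'b'->'B', 'h'->'H', 'f'->'F', 'p'->'P', 'p'->'P', 'r'->'R', 'q'->'Q'
Result: BHFPPRQ


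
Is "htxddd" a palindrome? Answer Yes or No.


Input string: 'htxddd'
Reversed: 'dddxth'
Compare pairs: s[0]='h' vs s[5]='d' (mismatch), s[1]='t' vs s[4]='d' (mismatch), s[2]='x' vs s[3]='d' (mismatch)
Palindrome: No


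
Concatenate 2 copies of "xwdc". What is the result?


Input string: 'xwdc'
Operation: repeat 2 times
Concatenation: 'xwdc' + 'xwdc'
Result: xwdcxwdc


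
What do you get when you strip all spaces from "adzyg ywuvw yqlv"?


Input string: 'adzyg ywuvw yqlv'
Operation: remove all spaces
Words: 'adzyg', 'ywuvw', 'yqlv'
Join without spaces: adzygywuvwyqlv


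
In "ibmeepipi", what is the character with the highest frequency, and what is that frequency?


Input: 'ibmeepipi'
Operation: tally each character
Counts: 'b':1, 'e':2, 'i':3, 'm':1, 'p':2
Maximum: 'i' appears 3 times


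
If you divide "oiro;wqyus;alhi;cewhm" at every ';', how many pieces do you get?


Input string: 'oiro;wqyus;alhi;cewhm'
Delimiter: ';'
Split result: 'oiro', 'wqyus', 'alhi', 'cewhm'
Number of parts: 4


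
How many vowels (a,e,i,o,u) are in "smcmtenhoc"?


Input string: 'smcmtenhoc'
Operation: count vowels (a, e, i, o, u)
Scan: s[0]='s', s[1]='m', s[2]='c', s[3]='m', s[4]='t', s[5]='e' (vowel), s[6]='n', s[7]='h', s[8]='o' (vowel), s[9]='c'
Vowels found: 2
Result: 2


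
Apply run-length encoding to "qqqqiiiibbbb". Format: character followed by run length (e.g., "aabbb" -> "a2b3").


Input: 'qqqqiiiibbbb'
Operation: identify consecutive runs
Runs: 'qqqq' -> q4, 'iiii' -> i4, 'bbbb' -> b4
Encoded: q4i4b4


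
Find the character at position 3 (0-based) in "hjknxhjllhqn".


Input string: 'hjknxhjllhqn'
Operation: get character at index 3
Index mapping: s[0]='h', s[1]='j', s[2]='k', s[3]='n'
Result: 'n'


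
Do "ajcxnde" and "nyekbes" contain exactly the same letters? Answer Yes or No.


String 1: 'ajcxnde' -> sorted: 'acdejnx'
String 2: 'nyekbes' -> sorted: 'beeknsy'
Compare sorted forms: 'acdejnx' != 'beeknsy'
Anagram: No


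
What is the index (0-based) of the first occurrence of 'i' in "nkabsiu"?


Input string: 'nkabsiu'
Target: 'i'
Scanning left to right: s[0]='n', s[1]='k', s[2]='a', s[3]='b', s[4]='s', s[5]='i'
First match at index: 5


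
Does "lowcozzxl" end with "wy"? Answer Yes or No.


Input string: 'lowcozzxl'
Suffix to check: 'wy'
Last 2 characters of input: 'xl'
Match: False
Result: No


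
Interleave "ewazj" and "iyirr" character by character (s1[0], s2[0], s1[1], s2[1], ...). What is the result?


String 1: 'ewazj'
String 2: 'iyirr'
Operation: alternate characters
Pairs: 'e'+'i', 'w'+'y', 'a'+'i', 'z'+'r', 'j'+'r'
Result: eiwyaizrjr


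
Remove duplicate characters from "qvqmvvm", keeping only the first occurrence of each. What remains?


Input: 'qvqmvvm'
Operation: keep first occurrence of each character
Scan: s[0]='q' new -> keep; s[1]='v' new -> keep; s[2]='q' seen -> skip; s[3]='m' new -> keep; s[4]='v' seen -> skip; s[5]='v' seen -> skip; s[6]='m' seen -> skip
Result: qvm


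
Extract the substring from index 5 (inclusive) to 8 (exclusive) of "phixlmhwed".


Input string: 'phixlmhwed'
Operation: slice [5:8]
Extract characters: s[5]='m', s[6]='h', s[7]='w'
Result: mhw


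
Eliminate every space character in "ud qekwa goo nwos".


Input string: 'ud qekwa goo nwos'
Operation: remove all spaces
Words: 'ud', 'qekwa', 'goo', 'nwos'
Join without spaces: udqekwagoonwos


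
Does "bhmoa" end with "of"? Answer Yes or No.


Input string: 'bhmoa'
Suffix to check: 'of'
Last 2 characters of input: 'oa'
Match: False
Result: No


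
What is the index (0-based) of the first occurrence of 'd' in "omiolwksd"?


Input string: 'omiolwksd'
Target: 'd'
Scanning left to right: s[0]='o', s[1]='m', s[2]='i', s[3]='o', s[4]='l', s[5]='w', s[6]='k', s[7]='s', s[8]='d'
First match at index: 8


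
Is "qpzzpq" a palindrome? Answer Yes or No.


Input string: 'qpzzpq'
Reversed: 'qpzzpq'
Compare pairs: s[0]='q' vs s[5]='q' (match), s[1]='p' vs s[4]='p' (match), s[2]='z' vs s[3]='z' (match)
Palindrome: Yes


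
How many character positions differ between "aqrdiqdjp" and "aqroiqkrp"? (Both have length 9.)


String 1: 'aqrdiqdjp'
String 2: 'aqroiqkrp'
Compare each position: pos 0: 'a'=='a', pos 1: 'q'=='q', pos 2: 'r'=='r', pos 3: 'd'!='o', pos 4: 'i'=='i', pos 5: 'q'=='q', pos 6: 'd'!='k', pos 7: 'j'!='r', pos 8: 'p'=='p'
Differing positions: 3
Hamming distance: 3


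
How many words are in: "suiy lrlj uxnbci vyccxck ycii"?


Input string: 'suiy lrlj uxnbci vyccxck ycii'
Operation: split by spaces
Words found: 'suiy', 'lrlj', 'uxnbci', 'vyccxck', 'ycii'
Word count: 5


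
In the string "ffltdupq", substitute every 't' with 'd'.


Input string: 'ffltdupq'
Operation: replace 't' with 'd'
Positions of 't': 3
After replacement: fflddupq


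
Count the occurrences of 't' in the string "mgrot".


Input string: 'mgrot'
Target character: 't'
Scan each position: s[4]='t'
Matches found at indices: 4
Total: 1


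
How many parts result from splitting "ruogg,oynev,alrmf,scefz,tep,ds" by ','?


Input string: 'ruogg,oynev,alrmf,scefz,tep,ds'
Delimiter: ','
Split result: 'ruogg', 'oynev', 'alrmf', 'scefz', 'tep', 'ds'
Number of parts: 6


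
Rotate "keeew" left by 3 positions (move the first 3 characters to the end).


Input: 'keeew', shift = 3
Operation: split at index 3 and swap parts
Front part s[0:3] = 'kee'
Back part s[3:] = 'ew'
Rotated = back + front = 'ew' + 'kee'
Result: ewkee


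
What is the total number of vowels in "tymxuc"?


Input string: 'tymxuc'
Operation: count vowels (a, e, i, o, u)
Scan: s[0]='t', s[1]='y', s[2]='m', s[3]='x', s[4]='u' (vowel), s[5]='c'
Vowels found: 1
Result: 1


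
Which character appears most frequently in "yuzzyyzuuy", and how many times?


Input: 'yuzzyyzuuy'
Operation: tally each character
Counts: 'u':3, 'y':4, 'z':3
Maximum: 'y' appears 4 times


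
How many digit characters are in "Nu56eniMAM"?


Input string: 'Nu56eniMAM'
Operation: count digit characters (0-9)
Scan: 'N', 'u', '5'(digit), '6'(digit), 'e', 'n', 'i', 'M', 'A', 'M'
Digits found: 2
Result: 2


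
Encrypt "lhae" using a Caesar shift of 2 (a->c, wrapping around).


Input: 'lhae', shift = 2
Operation: for each letter, (position + 2) mod 26
Mapping: 'l'(11+2=13)->'n', 'h'(7+2=9)->'j', 'a'(0+2=2)->'c', 'e'(4+2=6)->'g'
Result: njcg


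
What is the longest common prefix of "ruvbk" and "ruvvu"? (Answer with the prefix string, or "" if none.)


String 1: 'ruvbk'
String 2: 'ruvvu'
Compare position by position:
pos 0: 'r' vs 'r' match
pos 1: 'u' vs 'u' match
pos 2: 'v' vs 'v' match
pos 3: 'b' vs 'v' differ -> stop
Longest common prefix: "ruv" (length 3)


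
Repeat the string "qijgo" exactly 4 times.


Input string: 'qijgo'
Operation: repeat 4 times
Concatenation: 'qijgo' + 'qijgo' + 'qijgo' + 'qijgo'
Result: qijgoqijgoqijgoqijgo


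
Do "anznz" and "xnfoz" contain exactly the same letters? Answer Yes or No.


String 1: 'anznz' -> sorted: 'annzz'
String 2: 'xnfoz' -> sorted: 'fnoxz'
Compare sorted forms: 'annzz' != 'fnoxz'
Anagram: No


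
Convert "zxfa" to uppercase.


Input string: 'zxfa'
Operation: convert each letter to uppercase
Mapping: 'z'->'Z', 'x'->'X', 'f'->'F', 'a'->'A'
Result: ZXFA


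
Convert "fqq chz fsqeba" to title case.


Input string: 'fqq chz fsqeba'
Operation: capitalize first letter of each word
Word transformations: 'fqq'->'Fqq', 'chz'->'Chz', 'fsqeba'->'Fsqeba'
Result: Fqq Chz Fsqeba


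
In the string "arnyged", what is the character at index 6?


Input string: 'arnyged'
Operation: get character at index 6
Index mapping: s[0]='a', s[1]='r', s[2]='n', s[3]='y', s[4]='g', s[5]='e', s[6]='d'
Result: 'd'


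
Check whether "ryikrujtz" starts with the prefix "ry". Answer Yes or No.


Input string: 'ryikrujtz'
Prefix to check: 'ry'
First 2 characters of input: 'ry'
Match: True
Result: Yes


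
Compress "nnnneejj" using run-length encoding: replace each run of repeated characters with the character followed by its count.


Input: 'nnnneejj'
Operation: identify consecutive runs
Runs: 'nnnn' -> n4, 'ee' -> e2, 'jj' -> j2
Encoded: n4e2j2


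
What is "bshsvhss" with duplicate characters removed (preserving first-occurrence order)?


Input: 'bshsvhss'
Operation: keep first occurrence of each character
Scan: s[0]='b' new -> keep; s[1]='s' new -> keep; s[2]='h' new -> keep; s[3]='s' seen -> skip; s[4]='v' new -> keep; s[5]='h' seen -> skip; s[6]='s' seen -> skip; s[7]='s' seen -> skip
Result: bshv


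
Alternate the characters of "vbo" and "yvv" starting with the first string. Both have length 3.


String 1: 'vbo'
String 2: 'yvv'
Operation: alternate characters
Pairs: 'v'+'y', 'b'+'v', 'o'+'v'
Result: vybvov


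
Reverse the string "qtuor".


Input string: 'qtuor'
Operation: reverse character order
Original order: 'q' -> 't' -> 'u' -> 'o' -> 'r'
Reversed order: 'r' -> 'o' -> 'u' -> 't' -> 'q'
Result: routq


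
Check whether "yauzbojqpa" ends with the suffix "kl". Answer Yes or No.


Input string: 'yauzbojqpa'
Suffix to check: 'kl'
Last 2 characters of input: 'pa'
Match: False
Result: No


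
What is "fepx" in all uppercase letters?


Input string: 'fepx'
Operation: convert each letter to uppercase
Mapping: 'f'->'F', 'e'->'E', 'p'->'P', 'x'->'X'
Result: FEPX
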